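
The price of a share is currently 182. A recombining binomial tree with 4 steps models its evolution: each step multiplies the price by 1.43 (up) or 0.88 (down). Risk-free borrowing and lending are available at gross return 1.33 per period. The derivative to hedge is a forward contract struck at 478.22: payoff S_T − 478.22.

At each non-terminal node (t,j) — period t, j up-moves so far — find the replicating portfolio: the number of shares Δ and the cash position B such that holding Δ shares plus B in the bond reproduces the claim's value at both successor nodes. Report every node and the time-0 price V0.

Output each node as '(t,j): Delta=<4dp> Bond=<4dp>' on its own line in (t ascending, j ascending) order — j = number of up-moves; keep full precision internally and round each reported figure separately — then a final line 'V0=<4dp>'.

(0,0): Delta=1.0000 Bond=-152.8344
(1,0): Delta=1.0000 Bond=-203.2698
(1,1): Delta=1.0000 Bond=-203.2698
(2,0): Delta=1.0000 Bond=-270.3488
(2,1): Delta=1.0000 Bond=-270.3488
(2,2): Delta=1.0000 Bond=-270.3488
(3,0): Delta=1.0000 Bond=-359.5639
(3,1): Delta=1.0000 Bond=-359.5639
(3,2): Delta=1.0000 Bond=-359.5639
(3,3): Delta=1.0000 Bond=-359.5639
V0=29.1656

No-arbitrage ⇒ martingale measure with p* = (R−d)/(u−d) = 0.8182.
Terminal payoffs: V(4,0)=-369.0754, V(4,1)=-300.8601, V(4,2)=-190.0102, V(4,3)=-9.8790, V(4,4)=282.8341
  t=3,j=0: stock 124.0279 → up 177.3599 (V=-300.8601), down 109.1446 (V=-369.0754). Price -235.5360; hedge Δ=1.0000, bond B=-359.5639.
  t=3,j=1: stock 201.5453 → up 288.2098 (V=-190.0102), down 177.3599 (V=-300.8601). Price -158.0186; hedge Δ=1.0000, bond B=-359.5639.
  t=3,j=2: stock 327.5112 → up 468.3410 (V=-9.8790), down 288.2098 (V=-190.0102). Price -32.0527; hedge Δ=1.0000, bond B=-359.5639.
  t=3,j=3: stock 532.2057 → up 761.0541 (V=282.8341), down 468.3410 (V=-9.8790). Price 172.6418; hedge Δ=1.0000, bond B=-359.5639.
  t=2,j=0: stock 140.9408 → up 201.5453 (V=-158.0186), down 124.0279 (V=-235.5360). Price -129.4080; hedge Δ=1.0000, bond B=-270.3488.
  t=2,j=1: stock 229.0288 → up 327.5112 (V=-32.0527), down 201.5453 (V=-158.0186). Price -41.3200; hedge Δ=1.0000, bond B=-270.3488.
  t=2,j=2: stock 372.1718 → up 532.2057 (V=172.6418), down 327.5112 (V=-32.0527). Price 101.8230; hedge Δ=1.0000, bond B=-270.3488.
  t=1,j=0: stock 160.1600 → up 229.0288 (V=-41.3200), down 140.9408 (V=-129.4080). Price -43.1098; hedge Δ=1.0000, bond B=-203.2698.
  t=1,j=1: stock 260.2600 → up 372.1718 (V=101.8230), down 229.0288 (V=-41.3200). Price 56.9902; hedge Δ=1.0000, bond B=-203.2698.
  t=0,j=0: stock 182.0000 → up 260.2600 (V=56.9902), down 160.1600 (V=-43.1098). Price 29.1656; hedge Δ=1.0000, bond B=-152.8344.
Root portfolio cost Δ·182+B reproduces V0=29.1656.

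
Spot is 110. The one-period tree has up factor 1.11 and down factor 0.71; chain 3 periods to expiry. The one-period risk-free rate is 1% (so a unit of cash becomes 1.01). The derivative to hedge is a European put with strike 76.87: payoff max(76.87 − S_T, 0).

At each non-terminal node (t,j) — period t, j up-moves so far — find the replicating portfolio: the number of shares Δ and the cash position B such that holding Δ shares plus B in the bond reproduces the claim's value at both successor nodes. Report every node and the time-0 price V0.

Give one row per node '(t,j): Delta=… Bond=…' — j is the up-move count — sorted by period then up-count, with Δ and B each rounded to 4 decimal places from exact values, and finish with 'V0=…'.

(0,0): Delta=-0.1589 Bond=20.1360
(1,0): Delta=-0.5399 Bond=50.0941
(1,1): Delta=-0.0776 Bond=10.4184
(2,0): Delta=-1.0000 Bond=76.1089
(2,1): Delta=-0.4418 Bond=42.0904
(2,2): Delta=0.0000 Bond=0.0000
V0=2.6596

Risk-neutral probability p* = (R−d)/(u−d) = (1.01−0.71)/(1.11−0.71) = 0.7500.
Terminal values V(3,·): V(3,0)=37.4998, V(3,1)=15.3194, V(3,2)=0.0000, V(3,3)=0.0000
(2,0): S=55.4510. Δ = (V_up−V_dn)/(S_up−S_dn) = (15.3194−37.4998)/(61.5506−39.3702) = -1.0000. V = [p*·15.3194 + (1−p*)·37.4998]/1.01 = 20.6579. B = V − Δ·S = 76.1089.
(2,1): S=86.6910. Δ = (V_up−V_dn)/(S_up−S_dn) = (0.0000−15.3194)/(96.2270−61.5506) = -0.4418. V = [p*·0.0000 + (1−p*)·15.3194]/1.01 = 3.7919. B = V − Δ·S = 42.0904.
(2,2): S=135.5310. Δ = (V_up−V_dn)/(S_up−S_dn) = (0.0000−0.0000)/(150.4394−96.2270) = 0.0000. V = [p*·0.0000 + (1−p*)·0.0000]/1.01 = 0.0000. B = V − Δ·S = 0.0000.
(1,0): S=78.1000. Δ = (V_up−V_dn)/(S_up−S_dn) = (3.7919−20.6579)/(86.6910−55.4510) = -0.5399. V = [p*·3.7919 + (1−p*)·20.6579]/1.01 = 7.9291. B = V − Δ·S = 50.0941.
(1,1): S=122.1000. Δ = (V_up−V_dn)/(S_up−S_dn) = (0.0000−3.7919)/(135.5310−86.6910) = -0.0776. V = [p*·0.0000 + (1−p*)·3.7919]/1.01 = 0.9386. B = V − Δ·S = 10.4184.
(0,0): S=110.0000. Δ = (V_up−V_dn)/(S_up−S_dn) = (0.9386−7.9291)/(122.1000−78.1000) = -0.1589. V = [p*·0.9386 + (1−p*)·7.9291]/1.01 = 2.6596. B = V − Δ·S = 20.1360.
The time-0 hedge costs 2.6596, which is the no-arbitrage price.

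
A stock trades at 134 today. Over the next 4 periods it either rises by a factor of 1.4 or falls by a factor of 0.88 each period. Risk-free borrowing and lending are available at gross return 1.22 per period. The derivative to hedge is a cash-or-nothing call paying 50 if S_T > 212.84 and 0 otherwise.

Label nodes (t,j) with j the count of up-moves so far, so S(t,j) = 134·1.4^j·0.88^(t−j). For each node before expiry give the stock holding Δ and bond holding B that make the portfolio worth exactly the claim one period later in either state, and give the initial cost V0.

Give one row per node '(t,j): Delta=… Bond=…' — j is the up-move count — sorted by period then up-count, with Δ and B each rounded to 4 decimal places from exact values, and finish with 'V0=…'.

Risk-neutral probability p* = (R−d)/(u−d) = (1.22−0.88)/(1.4−0.88) = 0.6538.
Terminal values V(4,·): V(4,0)=0.0000, V(4,1)=0.0000, V(4,2)=0.0000, V(4,3)=50.0000, V(4,4)=50.0000
(3,0): S=91.3172. Δ = (V_up−V_dn)/(S_up−S_dn) = (0.0000−0.0000)/(127.8441−80.3592) = 0.0000. V = [p*·0.0000 + (1−p*)·0.0000]/1.22 = 0.0000. B = V − Δ·S = 0.0000.
(3,1): S=145.2774. Δ = (V_up−V_dn)/(S_up−S_dn) = (0.0000−0.0000)/(203.3884−127.8441) = 0.0000. V = [p*·0.0000 + (1−p*)·0.0000]/1.22 = 0.0000. B = V − Δ·S = 0.0000.
(3,2): S=231.1232. Δ = (V_up−V_dn)/(S_up−S_dn) = (50.0000−0.0000)/(323.5725−203.3884) = 0.4160. V = [p*·50.0000 + (1−p*)·0.0000]/1.22 = 26.7970. B = V − Δ·S = -69.3569.
(3,3): S=367.6960. Δ = (V_up−V_dn)/(S_up−S_dn) = (50.0000−50.0000)/(514.7744−323.5725) = 0.0000. V = [p*·50.0000 + (1−p*)·50.0000]/1.22 = 40.9836. B = V − Δ·S = 40.9836.
(2,0): S=103.7696. Δ = (V_up−V_dn)/(S_up−S_dn) = (0.0000−0.0000)/(145.2774−91.3172) = 0.0000. V = [p*·0.0000 + (1−p*)·0.0000]/1.22 = 0.0000. B = V − Δ·S = 0.0000.
(2,1): S=165.0880. Δ = (V_up−V_dn)/(S_up−S_dn) = (26.7970−0.0000)/(231.1232−145.2774) = 0.3122. V = [p*·26.7970 + (1−p*)·0.0000]/1.22 = 14.3616. B = V − Δ·S = -37.1711.
(2,2): S=262.6400. Δ = (V_up−V_dn)/(S_up−S_dn) = (40.9836−26.7970)/(367.6960−231.1232) = 0.1039. V = [p*·40.9836 + (1−p*)·26.7970]/1.22 = 29.5679. B = V − Δ·S = 2.2859.
(1,0): S=117.9200. Δ = (V_up−V_dn)/(S_up−S_dn) = (14.3616−0.0000)/(165.0880−103.7696) = 0.2342. V = [p*·14.3616 + (1−p*)·0.0000]/1.22 = 7.6969. B = V − Δ·S = -19.9215.
(1,1): S=187.6000. Δ = (V_up−V_dn)/(S_up−S_dn) = (29.5679−14.3616)/(262.6400−165.0880) = 0.1559. V = [p*·29.5679 + (1−p*)·14.3616]/1.22 = 19.9215. B = V − Δ·S = -9.3215.
(0,0): S=134.0000. Δ = (V_up−V_dn)/(S_up−S_dn) = (19.9215−7.6969)/(187.6000−117.9200) = 0.1754. V = [p*·19.9215 + (1−p*)·7.6969]/1.22 = 12.8606. B = V − Δ·S = -10.6481.
Root portfolio cost Δ·134+B reproduces V0=12.8606.

(0,0): Delta=0.1754 Bond=-10.6481
(1,0): Delta=0.2342 Bond=-19.9215
(1,1): Delta=0.1559 Bond=-9.3215
(2,0): Delta=0.0000 Bond=0.0000
(2,1): Delta=0.3122 Bond=-37.1711
(2,2): Delta=0.1039 Bond=2.2859
(3,0): Delta=0.0000 Bond=0.0000
(3,1): Delta=0.0000 Bond=0.0000
(3,2): Delta=0.4160 Bond=-69.3569
(3,3): Delta=0.0000 Bond=40.9836
V0=12.8606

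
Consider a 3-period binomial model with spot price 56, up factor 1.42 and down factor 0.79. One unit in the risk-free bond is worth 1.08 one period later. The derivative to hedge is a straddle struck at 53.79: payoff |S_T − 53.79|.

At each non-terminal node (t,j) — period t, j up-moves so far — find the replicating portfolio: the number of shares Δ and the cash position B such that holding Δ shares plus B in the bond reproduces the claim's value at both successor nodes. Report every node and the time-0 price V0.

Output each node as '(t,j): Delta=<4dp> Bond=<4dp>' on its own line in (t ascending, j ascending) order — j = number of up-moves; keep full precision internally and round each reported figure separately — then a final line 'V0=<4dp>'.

(0,0): Delta=0.5878 Bond=-10.4275
(1,0): Delta=0.0832 Bond=11.0637
(1,1): Delta=0.9170 Bond=-37.4361
(2,0): Delta=-1.0000 Bond=49.8056
(2,1): Delta=0.7897 Bond=-32.4351
(2,2): Delta=1.0000 Bond=-49.8056
V0=22.4907

No-arbitrage ⇒ martingale measure with p* = (R−d)/(u−d) = 0.4603.
At expiry t=3: V(3,0)=26.1798, V(3,1)=4.1616, V(3,2)=35.4155, V(3,3)=106.5541
  t=2,j=0: stock 34.9496 → up 49.6284 (V=4.1616), down 27.6102 (V=26.1798). Price 14.8560; hedge Δ=-1.0000, bond B=49.8056.
  t=2,j=1: stock 62.8208 → up 89.2055 (V=35.4155), down 49.6284 (V=4.1616). Price 17.1744; hedge Δ=0.7897, bond B=-32.4351.
  t=2,j=2: stock 112.9184 → up 160.3441 (V=106.5541), down 89.2055 (V=35.4155). Price 63.1128; hedge Δ=1.0000, bond B=-49.8056.
  t=1,j=0: stock 44.2400 → up 62.8208 (V=17.1744), down 34.9496 (V=14.8560). Price 14.7437; hedge Δ=0.0832, bond B=11.0637.
  t=1,j=1: stock 79.5200 → up 112.9184 (V=63.1128), down 62.8208 (V=17.1744). Price 35.4821; hedge Δ=0.9170, bond B=-37.4361.
  t=0,j=0: stock 56.0000 → up 79.5200 (V=35.4821), down 44.2400 (V=14.7437). Price 22.4907; hedge Δ=0.5878, bond B=-10.4275.
Self-financing check: at every node Δ·S+B equals the discounted successor values.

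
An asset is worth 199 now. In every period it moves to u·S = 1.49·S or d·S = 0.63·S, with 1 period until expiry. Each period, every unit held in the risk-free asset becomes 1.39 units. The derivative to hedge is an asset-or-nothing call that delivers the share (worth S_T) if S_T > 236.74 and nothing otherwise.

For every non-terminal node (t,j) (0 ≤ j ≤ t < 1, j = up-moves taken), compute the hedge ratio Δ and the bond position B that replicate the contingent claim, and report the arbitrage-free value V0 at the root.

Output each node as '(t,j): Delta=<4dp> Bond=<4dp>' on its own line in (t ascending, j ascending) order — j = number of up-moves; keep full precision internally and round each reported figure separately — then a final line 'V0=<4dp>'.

No-arbitrage ⇒ martingale measure with p* = (R−d)/(u−d) = 0.8837.
Payoff layer (t=1): V(1,0)=0.0000, V(1,1)=296.5100
Node (0,0) S=199.0000: V=(p*·296.5100+(1−p*)·0.0000)/1.39=188.5123; Δ=(296.5100−0.0000)/(296.5100−125.3700)=1.7326; B=V−Δ·S=-156.2668
Each (Δ,B) replicates both successor values, so the strategy is self-financing and V0 is arbitrage-free.

(0,0): Delta=1.7326 Bond=-156.2668
V0=188.5123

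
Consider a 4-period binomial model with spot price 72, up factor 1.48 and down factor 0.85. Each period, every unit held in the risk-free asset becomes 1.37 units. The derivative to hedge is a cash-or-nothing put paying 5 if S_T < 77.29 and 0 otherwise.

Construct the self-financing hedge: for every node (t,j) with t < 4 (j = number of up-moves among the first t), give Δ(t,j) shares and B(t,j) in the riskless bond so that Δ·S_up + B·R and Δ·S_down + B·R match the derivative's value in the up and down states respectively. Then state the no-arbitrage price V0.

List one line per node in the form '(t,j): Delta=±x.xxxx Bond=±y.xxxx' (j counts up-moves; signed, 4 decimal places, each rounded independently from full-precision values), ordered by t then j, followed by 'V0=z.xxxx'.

(0,0): Delta=-0.0032 Bond=0.2593
(1,0): Delta=-0.0199 Bond=1.3759
(1,1): Delta=-0.0012 Bond=0.1393
(2,0): Delta=-0.0919 Bond=5.6306
(2,1): Delta=-0.0112 Bond=1.0927
(2,2): Delta=0.0000 Bond=0.0000
(3,0): Delta=0.0000 Bond=3.6496
(3,1): Delta=-0.1031 Bond=8.5737
(3,2): Delta=0.0000 Bond=0.0000
(3,3): Delta=0.0000 Bond=0.0000
V0=0.0263

Since d<R<u, set p* = (R−d)/(u−d) = 0.8254; price each node as the discounted p*-expectation of its children.
Terminal values V(4,·): V(4,0)=5.0000, V(4,1)=5.0000, V(4,2)=0.0000, V(4,3)=0.0000, V(4,4)=0.0000
(3,0): S=44.2170. Δ = (V_up−V_dn)/(S_up−S_dn) = (5.0000−5.0000)/(65.4412−37.5844) = 0.0000. V = [p*·5.0000 + (1−p*)·5.0000]/1.37 = 3.6496. B = V − Δ·S = 3.6496.
(3,1): S=76.9896. Δ = (V_up−V_dn)/(S_up−S_dn) = (0.0000−5.0000)/(113.9446−65.4412) = -0.1031. V = [p*·0.0000 + (1−p*)·5.0000]/1.37 = 0.6372. B = V − Δ·S = 8.5737.
(3,2): S=134.0525. Δ = (V_up−V_dn)/(S_up−S_dn) = (0.0000−0.0000)/(198.3977−113.9446) = 0.0000. V = [p*·0.0000 + (1−p*)·0.0000]/1.37 = 0.0000. B = V − Δ·S = 0.0000.
(3,3): S=233.4090. Δ = (V_up−V_dn)/(S_up−S_dn) = (0.0000−0.0000)/(345.4454−198.3977) = 0.0000. V = [p*·0.0000 + (1−p*)·0.0000]/1.37 = 0.0000. B = V − Δ·S = 0.0000.
(2,0): S=52.0200. Δ = (V_up−V_dn)/(S_up−S_dn) = (0.6372−3.6496)/(76.9896−44.2170) = -0.0919. V = [p*·0.6372 + (1−p*)·3.6496]/1.37 = 0.8491. B = V − Δ·S = 5.6306.
(2,1): S=90.5760. Δ = (V_up−V_dn)/(S_up−S_dn) = (0.0000−0.6372)/(134.0525−76.9896) = -0.0112. V = [p*·0.0000 + (1−p*)·0.6372]/1.37 = 0.0812. B = V − Δ·S = 1.0927.
(2,2): S=157.7088. Δ = (V_up−V_dn)/(S_up−S_dn) = (0.0000−0.0000)/(233.4090−134.0525) = 0.0000. V = [p*·0.0000 + (1−p*)·0.0000]/1.37 = 0.0000. B = V − Δ·S = 0.0000.
(1,0): S=61.2000. Δ = (V_up−V_dn)/(S_up−S_dn) = (0.0812−0.8491)/(90.5760−52.0200) = -0.0199. V = [p*·0.0812 + (1−p*)·0.8491]/1.37 = 0.1571. B = V − Δ·S = 1.3759.
(1,1): S=106.5600. Δ = (V_up−V_dn)/(S_up−S_dn) = (0.0000−0.0812)/(157.7088−90.5760) = -0.0012. V = [p*·0.0000 + (1−p*)·0.0812]/1.37 = 0.0104. B = V − Δ·S = 0.1393.
(0,0): S=72.0000. Δ = (V_up−V_dn)/(S_up−S_dn) = (0.0104−0.1571)/(106.5600−61.2000) = -0.0032. V = [p*·0.0104 + (1−p*)·0.1571]/1.37 = 0.0263. B = V − Δ·S = 0.2593.
Each (Δ,B) replicates both successor values, so the strategy is self-financing and V0 is arbitrage-free.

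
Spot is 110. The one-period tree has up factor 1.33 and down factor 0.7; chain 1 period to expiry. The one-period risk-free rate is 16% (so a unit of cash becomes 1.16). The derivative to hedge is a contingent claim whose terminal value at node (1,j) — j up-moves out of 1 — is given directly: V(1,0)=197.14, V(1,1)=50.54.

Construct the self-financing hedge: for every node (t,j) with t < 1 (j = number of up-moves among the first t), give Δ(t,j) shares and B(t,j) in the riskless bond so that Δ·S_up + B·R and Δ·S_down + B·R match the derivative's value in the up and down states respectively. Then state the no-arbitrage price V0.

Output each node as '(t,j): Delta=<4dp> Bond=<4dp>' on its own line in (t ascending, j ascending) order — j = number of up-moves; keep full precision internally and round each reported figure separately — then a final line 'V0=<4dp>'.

(0,0): Delta=-2.1154 Bond=310.3697
V0=77.6713

Risk-neutral probability p* = (R−d)/(u−d) = (1.16−0.7)/(1.33−0.7) = 0.7302.
Payoff layer (t=1): V(1,0)=197.1400, V(1,1)=50.5400
  t=0,j=0: stock 110.0000 → up 146.3000 (V=50.5400), down 77.0000 (V=197.1400). Price 77.6713; hedge Δ=-2.1154, bond B=310.3697.
Each (Δ,B) replicates both successor values, so the strategy is self-financing and V0 is arbitrage-free.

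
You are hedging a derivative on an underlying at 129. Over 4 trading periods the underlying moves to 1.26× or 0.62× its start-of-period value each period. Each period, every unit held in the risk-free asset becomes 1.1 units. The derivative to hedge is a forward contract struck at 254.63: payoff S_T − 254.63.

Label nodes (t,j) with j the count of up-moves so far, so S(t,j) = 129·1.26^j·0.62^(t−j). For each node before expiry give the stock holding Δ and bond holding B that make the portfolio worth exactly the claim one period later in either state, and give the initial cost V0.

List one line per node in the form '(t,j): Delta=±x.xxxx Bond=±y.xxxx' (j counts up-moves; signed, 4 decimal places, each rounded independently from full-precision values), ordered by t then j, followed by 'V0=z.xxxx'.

Risk-neutral probability p* = (R−d)/(u−d) = (1.1−0.62)/(1.26−0.62) = 0.7500.
At expiry t=4: V(4,0)=-235.5685, V(4,1)=-215.8922, V(4,2)=-175.9047, V(4,3)=-94.6399, V(4,4)=70.5111
  t=3,j=0: stock 30.7443 → up 38.7378 (V=-215.8922), down 19.0615 (V=-235.5685). Price -200.7375; hedge Δ=1.0000, bond B=-231.4818.
  t=3,j=1: stock 62.4804 → up 78.7253 (V=-175.9047), down 38.7378 (V=-215.8922). Price -169.0014; hedge Δ=1.0000, bond B=-231.4818.
  t=3,j=2: stock 126.9762 → up 159.9901 (V=-94.6399), down 78.7253 (V=-175.9047). Price -104.5056; hedge Δ=1.0000, bond B=-231.4818.
  t=3,j=3: stock 258.0485 → up 325.1411 (V=70.5111), down 159.9901 (V=-94.6399). Price 26.5667; hedge Δ=1.0000, bond B=-231.4818.
  t=2,j=0: stock 49.5876 → up 62.4804 (V=-169.0014), down 30.7443 (V=-200.7375). Price -160.8504; hedge Δ=1.0000, bond B=-210.4380.
  t=2,j=1: stock 100.7748 → up 126.9762 (V=-104.5056), down 62.4804 (V=-169.0014). Price -109.6632; hedge Δ=1.0000, bond B=-210.4380.
  t=2,j=2: stock 204.8004 → up 258.0485 (V=26.5667), down 126.9762 (V=-104.5056). Price -5.6376; hedge Δ=1.0000, bond B=-210.4380.
  t=1,j=0: stock 79.9800 → up 100.7748 (V=-109.6632), down 49.5876 (V=-160.8504). Price -111.3273; hedge Δ=1.0000, bond B=-191.3073.
  t=1,j=1: stock 162.5400 → up 204.8004 (V=-5.6376), down 100.7748 (V=-109.6632). Price -28.7673; hedge Δ=1.0000, bond B=-191.3073.
  t=0,j=0: stock 129.0000 → up 162.5400 (V=-28.7673), down 79.9800 (V=-111.3273). Price -44.9157; hedge Δ=1.0000, bond B=-173.9157.
The time-0 hedge costs -44.9157, which is the no-arbitrage price.

(0,0): Delta=1.0000 Bond=-173.9157
(1,0): Delta=1.0000 Bond=-191.3073
(1,1): Delta=1.0000 Bond=-191.3073
(2,0): Delta=1.0000 Bond=-210.4380
(2,1): Delta=1.0000 Bond=-210.4380
(2,2): Delta=1.0000 Bond=-210.4380
(3,0): Delta=1.0000 Bond=-231.4818
(3,1): Delta=1.0000 Bond=-231.4818
(3,2): Delta=1.0000 Bond=-231.4818
(3,3): Delta=1.0000 Bond=-231.4818
V0=-44.9157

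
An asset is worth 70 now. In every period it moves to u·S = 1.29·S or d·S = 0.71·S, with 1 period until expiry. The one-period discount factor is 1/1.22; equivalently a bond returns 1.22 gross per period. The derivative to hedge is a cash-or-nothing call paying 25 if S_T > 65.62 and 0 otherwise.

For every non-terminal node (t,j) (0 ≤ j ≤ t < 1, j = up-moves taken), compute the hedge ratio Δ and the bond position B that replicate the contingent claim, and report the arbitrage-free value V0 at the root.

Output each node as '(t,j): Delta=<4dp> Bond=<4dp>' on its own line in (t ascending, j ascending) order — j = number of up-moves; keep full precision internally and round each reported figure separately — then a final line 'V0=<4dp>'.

Under the risk-neutral measure, an up-move has probability p* = (R−d)/(u−d) = 0.8793 and values discount at R = 1.22.
Payoff layer (t=1): V(1,0)=0.0000, V(1,1)=25.0000
  t=0,j=0: stock 70.0000 → up 90.3000 (V=25.0000), down 49.7000 (V=0.0000). Price 18.0187; hedge Δ=0.6158, bond B=-25.0848.
Self-financing check: at every node Δ·S+B equals the discounted successor values.

(0,0): Delta=0.6158 Bond=-25.0848
V0=18.0187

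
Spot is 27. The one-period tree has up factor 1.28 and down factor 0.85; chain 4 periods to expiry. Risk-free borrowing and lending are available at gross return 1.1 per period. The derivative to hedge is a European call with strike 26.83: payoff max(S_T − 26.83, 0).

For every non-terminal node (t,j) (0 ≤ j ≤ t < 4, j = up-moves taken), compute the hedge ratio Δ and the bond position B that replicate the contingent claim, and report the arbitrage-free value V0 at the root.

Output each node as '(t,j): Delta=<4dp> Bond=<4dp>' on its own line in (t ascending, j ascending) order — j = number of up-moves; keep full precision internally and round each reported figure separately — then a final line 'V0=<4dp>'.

(0,0): Delta=0.8553 Bond=-13.4976
(1,0): Delta=0.6669 Bond=-10.5230
(1,1): Delta=0.9454 Bond=-17.9609
(2,0): Delta=0.3233 Bond=-4.8736
(2,1): Delta=0.8311 Bond=-16.4006
(2,2): Delta=1.0000 Bond=-22.1736
(3,0): Delta=0.0000 Bond=0.0000
(3,1): Delta=0.4779 Bond=-9.2208
(3,2): Delta=1.0000 Bond=-24.3909
(3,3): Delta=1.0000 Bond=-24.3909
V0=9.5950

Since d<R<u, set p* = (R−d)/(u−d) = 0.5814; price each node as the discounted p*-expectation of its children.
At expiry t=4: V(4,0)=0.0000, V(4,1)=0.0000, V(4,2)=5.1311, V(4,3)=21.2996, V(4,4)=45.6476
(3,0): S=16.5814. Δ = (V_up−V_dn)/(S_up−S_dn) = (0.0000−0.0000)/(21.2242−14.0942) = 0.0000. V = [p*·0.0000 + (1−p*)·0.0000]/1.1 = 0.0000. B = V − Δ·S = 0.0000.
(3,1): S=24.9696. Δ = (V_up−V_dn)/(S_up−S_dn) = (5.1311−0.0000)/(31.9611−21.2242) = 0.4779. V = [p*·5.1311 + (1−p*)·0.0000]/1.1 = 2.7120. B = V − Δ·S = -9.2208.
(3,2): S=37.6013. Δ = (V_up−V_dn)/(S_up−S_dn) = (21.2996−5.1311)/(48.1296−31.9611) = 1.0000. V = [p*·21.2996 + (1−p*)·5.1311]/1.1 = 13.2104. B = V − Δ·S = -24.3909.
(3,3): S=56.6231. Δ = (V_up−V_dn)/(S_up−S_dn) = (45.6476−21.2996)/(72.4776−48.1296) = 1.0000. V = [p*·45.6476 + (1−p*)·21.2996]/1.1 = 32.2322. B = V − Δ·S = -24.3909.
(2,0): S=19.5075. Δ = (V_up−V_dn)/(S_up−S_dn) = (2.7120−0.0000)/(24.9696−16.5814) = 0.3233. V = [p*·2.7120 + (1−p*)·0.0000]/1.1 = 1.4334. B = V − Δ·S = -4.8736.
(2,1): S=29.3760. Δ = (V_up−V_dn)/(S_up−S_dn) = (13.2104−2.7120)/(37.6013−24.9696) = 0.8311. V = [p*·13.2104 + (1−p*)·2.7120]/1.1 = 8.0143. B = V − Δ·S = -16.4006.
(2,2): S=44.2368. Δ = (V_up−V_dn)/(S_up−S_dn) = (32.2322−13.2104)/(56.6231−37.6013) = 1.0000. V = [p*·32.2322 + (1−p*)·13.2104]/1.1 = 22.0632. B = V − Δ·S = -22.1736.
(1,0): S=22.9500. Δ = (V_up−V_dn)/(S_up−S_dn) = (8.0143−1.4334)/(29.3760−19.5075) = 0.6669. V = [p*·8.0143 + (1−p*)·1.4334]/1.1 = 4.7814. B = V − Δ·S = -10.5230.
(1,1): S=34.5600. Δ = (V_up−V_dn)/(S_up−S_dn) = (22.0632−8.0143)/(44.2368−29.3760) = 0.9454. V = [p*·22.0632 + (1−p*)·8.0143]/1.1 = 14.7112. B = V − Δ·S = -17.9609.
(0,0): S=27.0000. Δ = (V_up−V_dn)/(S_up−S_dn) = (14.7112−4.7814)/(34.5600−22.9500) = 0.8553. V = [p*·14.7112 + (1−p*)·4.7814]/1.1 = 9.5950. B = V − Δ·S = -13.4976.
Each (Δ,B) replicates both successor values, so the strategy is self-financing and V0 is arbitrage-free.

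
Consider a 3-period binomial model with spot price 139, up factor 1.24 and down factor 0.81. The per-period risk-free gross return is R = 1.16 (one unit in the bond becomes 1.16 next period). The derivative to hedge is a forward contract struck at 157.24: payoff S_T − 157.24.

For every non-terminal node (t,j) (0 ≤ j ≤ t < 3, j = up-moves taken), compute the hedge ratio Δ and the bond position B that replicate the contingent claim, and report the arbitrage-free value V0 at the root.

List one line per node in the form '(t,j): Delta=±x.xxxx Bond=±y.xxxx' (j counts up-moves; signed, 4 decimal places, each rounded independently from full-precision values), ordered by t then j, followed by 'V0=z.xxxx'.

Under the risk-neutral measure, an up-move has probability p* = (R−d)/(u−d) = 0.8140 and values discount at R = 1.16.
At expiry t=3: V(3,0)=-83.3697, V(3,1)=-44.1546, V(3,2)=15.8784, V(3,3)=107.7807
Node (2,0) S=91.1979: V=(p*·-44.1546+(1−p*)·-83.3697)/1.16=-44.3538; Δ=(-44.1546−-83.3697)/(113.0854−73.8703)=1.0000; B=V−Δ·S=-135.5517
Node (2,1) S=139.6116: V=(p*·15.8784+(1−p*)·-44.1546)/1.16=4.0599; Δ=(15.8784−-44.1546)/(173.1184−113.0854)=1.0000; B=V−Δ·S=-135.5517
Node (2,2) S=213.7264: V=(p*·107.7807+(1−p*)·15.8784)/1.16=78.1747; Δ=(107.7807−15.8784)/(265.0207−173.1184)=1.0000; B=V−Δ·S=-135.5517
Node (1,0) S=112.5900: V=(p*·4.0599+(1−p*)·-44.3538)/1.16=-4.2649; Δ=(4.0599−-44.3538)/(139.6116−91.1979)=1.0000; B=V−Δ·S=-116.8549
Node (1,1) S=172.3600: V=(p*·78.1747+(1−p*)·4.0599)/1.16=55.5051; Δ=(78.1747−4.0599)/(213.7264−139.6116)=1.0000; B=V−Δ·S=-116.8549
Node (0,0) S=139.0000: V=(p*·55.5051+(1−p*)·-4.2649)/1.16=38.2630; Δ=(55.5051−-4.2649)/(172.3600−112.5900)=1.0000; B=V−Δ·S=-100.7370
The time-0 hedge costs 38.2630, which is the no-arbitrage price.

(0,0): Delta=1.0000 Bond=-100.7370
(1,0): Delta=1.0000 Bond=-116.8549
(1,1): Delta=1.0000 Bond=-116.8549
(2,0): Delta=1.0000 Bond=-135.5517
(2,1): Delta=1.0000 Bond=-135.5517
(2,2): Delta=1.0000 Bond=-135.5517
V0=38.2630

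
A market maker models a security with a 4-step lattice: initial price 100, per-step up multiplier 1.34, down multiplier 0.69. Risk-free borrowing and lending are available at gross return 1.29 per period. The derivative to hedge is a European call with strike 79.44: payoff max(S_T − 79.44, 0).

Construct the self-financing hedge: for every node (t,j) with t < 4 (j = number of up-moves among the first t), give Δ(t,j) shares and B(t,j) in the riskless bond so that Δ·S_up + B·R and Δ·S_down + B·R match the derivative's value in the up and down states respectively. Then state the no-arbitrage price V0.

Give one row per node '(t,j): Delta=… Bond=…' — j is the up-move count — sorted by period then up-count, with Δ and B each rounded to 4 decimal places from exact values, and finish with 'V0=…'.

The replicating-portfolio and risk-neutral prices coincide; use p* = (1.29−0.69)/(1.34−0.69) = 0.9231 for the latter.
Terminal values V(4,·): V(4,0)=0.0000, V(4,1)=0.0000, V(4,2)=6.0485, V(4,3)=86.5812, V(4,4)=242.9779
(3,0): S=32.8509. Δ = (V_up−V_dn)/(S_up−S_dn) = (0.0000−0.0000)/(44.0202−22.6671) = 0.0000. V = [p*·0.0000 + (1−p*)·0.0000]/1.29 = 0.0000. B = V − Δ·S = 0.0000.
(3,1): S=63.7974. Δ = (V_up−V_dn)/(S_up−S_dn) = (6.0485−0.0000)/(85.4885−44.0202) = 0.1459. V = [p*·6.0485 + (1−p*)·0.0000]/1.29 = 4.3281. B = V − Δ·S = -4.9773.
(3,2): S=123.8964. Δ = (V_up−V_dn)/(S_up−S_dn) = (86.5812−6.0485)/(166.0212−85.4885) = 1.0000. V = [p*·86.5812 + (1−p*)·6.0485]/1.29 = 62.3150. B = V − Δ·S = -61.5814.
(3,3): S=240.6104. Δ = (V_up−V_dn)/(S_up−S_dn) = (242.9779−86.5812)/(322.4179−166.0212) = 1.0000. V = [p*·242.9779 + (1−p*)·86.5812]/1.29 = 179.0290. B = V − Δ·S = -61.5814.
(2,0): S=47.6100. Δ = (V_up−V_dn)/(S_up−S_dn) = (4.3281−0.0000)/(63.7974−32.8509) = 0.1399. V = [p*·4.3281 + (1−p*)·0.0000]/1.29 = 3.0970. B = V − Δ·S = -3.5616.
(2,1): S=92.4600. Δ = (V_up−V_dn)/(S_up−S_dn) = (62.3150−4.3281)/(123.8964−63.7974) = 0.9649. V = [p*·62.3150 + (1−p*)·4.3281]/1.29 = 44.8484. B = V − Δ·S = -44.3622.
(2,2): S=179.5600. Δ = (V_up−V_dn)/(S_up−S_dn) = (179.0290−62.3150)/(240.6104−123.8964) = 1.0000. V = [p*·179.0290 + (1−p*)·62.3150]/1.29 = 131.8225. B = V − Δ·S = -47.7375.
(1,0): S=69.0000. Δ = (V_up−V_dn)/(S_up−S_dn) = (44.8484−3.0970)/(92.4600−47.6100) = 0.9309. V = [p*·44.8484 + (1−p*)·3.0970]/1.29 = 32.2766. B = V − Δ·S = -31.9563.
(1,1): S=134.0000. Δ = (V_up−V_dn)/(S_up−S_dn) = (131.8225−44.8484)/(179.5600−92.4600) = 0.9986. V = [p*·131.8225 + (1−p*)·44.8484]/1.29 = 97.0017. B = V − Δ·S = -36.8046.
(0,0): S=100.0000. Δ = (V_up−V_dn)/(S_up−S_dn) = (97.0017−32.2766)/(134.0000−69.0000) = 0.9958. V = [p*·97.0017 + (1−p*)·32.2766]/1.29 = 71.3355. B = V − Δ·S = -28.2416.
Check: Δ(0,0)·S0 + B(0,0) = 71.3355 = V0.

(0,0): Delta=0.9958 Bond=-28.2416
(1,0): Delta=0.9309 Bond=-31.9563
(1,1): Delta=0.9986 Bond=-36.8046
(2,0): Delta=0.1399 Bond=-3.5616
(2,1): Delta=0.9649 Bond=-44.3622
(2,2): Delta=1.0000 Bond=-47.7375
(3,0): Delta=0.0000 Bond=0.0000
(3,1): Delta=0.1459 Bond=-4.9773
(3,2): Delta=1.0000 Bond=-61.5814
(3,3): Delta=1.0000 Bond=-61.5814
V0=71.3355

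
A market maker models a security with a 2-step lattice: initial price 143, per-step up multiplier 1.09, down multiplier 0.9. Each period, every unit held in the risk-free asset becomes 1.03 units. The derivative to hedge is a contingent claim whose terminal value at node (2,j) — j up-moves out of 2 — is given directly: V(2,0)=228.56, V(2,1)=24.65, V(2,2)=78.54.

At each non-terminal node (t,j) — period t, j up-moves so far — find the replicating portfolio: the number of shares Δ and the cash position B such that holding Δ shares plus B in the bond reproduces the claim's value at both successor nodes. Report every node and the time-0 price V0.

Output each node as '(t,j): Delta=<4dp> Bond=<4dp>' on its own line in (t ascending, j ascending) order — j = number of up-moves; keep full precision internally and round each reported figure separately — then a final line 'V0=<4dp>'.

No-arbitrage ⇒ martingale measure with p* = (R−d)/(u−d) = 0.6842.
At expiry t=2: V(2,0)=228.5600, V(2,1)=24.6500, V(2,2)=78.5400
Node (1,0) S=128.7000: V=(p*·24.6500+(1−p*)·228.5600)/1.03=86.4492; Δ=(24.6500−228.5600)/(140.2830−115.8300)=-8.3389; B=V−Δ·S=1159.6597
Node (1,1) S=155.8700: V=(p*·78.5400+(1−p*)·24.6500)/1.03=59.7302; Δ=(78.5400−24.6500)/(169.8983−140.2830)=1.8197; B=V−Δ·S=-223.9014
Node (0,0) S=143.0000: V=(p*·59.7302+(1−p*)·86.4492)/1.03=66.1823; Δ=(59.7302−86.4492)/(155.8700−128.7000)=-0.9834; B=V−Δ·S=206.8084
Check: Δ(0,0)·S0 + B(0,0) = 66.1823 = V0.

(0,0): Delta=-0.9834 Bond=206.8084
(1,0): Delta=-8.3389 Bond=1159.6597
(1,1): Delta=1.8197 Bond=-223.9014
V0=66.1823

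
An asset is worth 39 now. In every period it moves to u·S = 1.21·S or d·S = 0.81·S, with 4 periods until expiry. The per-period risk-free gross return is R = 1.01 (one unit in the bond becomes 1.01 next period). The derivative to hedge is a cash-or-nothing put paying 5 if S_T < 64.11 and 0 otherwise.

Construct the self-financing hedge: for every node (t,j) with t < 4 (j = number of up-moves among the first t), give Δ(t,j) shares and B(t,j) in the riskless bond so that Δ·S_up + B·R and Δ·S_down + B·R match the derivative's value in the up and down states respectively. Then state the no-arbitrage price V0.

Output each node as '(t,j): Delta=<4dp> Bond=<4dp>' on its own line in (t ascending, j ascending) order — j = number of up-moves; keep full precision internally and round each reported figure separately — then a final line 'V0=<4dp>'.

Under the risk-neutral measure, an up-move has probability p* = (R−d)/(u−d) = 0.5000 and values discount at R = 1.01.
Payoff layer (t=4): V(4,0)=5.0000, V(4,1)=5.0000, V(4,2)=5.0000, V(4,3)=5.0000, V(4,4)=0.0000
(3,0): S=20.7262. Δ = (V_up−V_dn)/(S_up−S_dn) = (5.0000−5.0000)/(25.0787−16.7882) = 0.0000. V = [p*·5.0000 + (1−p*)·5.0000]/1.01 = 4.9505. B = V − Δ·S = 4.9505.
(3,1): S=30.9614. Δ = (V_up−V_dn)/(S_up−S_dn) = (5.0000−5.0000)/(37.4632−25.0787) = 0.0000. V = [p*·5.0000 + (1−p*)·5.0000]/1.01 = 4.9505. B = V − Δ·S = 4.9505.
(3,2): S=46.2509. Δ = (V_up−V_dn)/(S_up−S_dn) = (5.0000−5.0000)/(55.9636−37.4632) = 0.0000. V = [p*·5.0000 + (1−p*)·5.0000]/1.01 = 4.9505. B = V − Δ·S = 4.9505.
(3,3): S=69.0909. Δ = (V_up−V_dn)/(S_up−S_dn) = (0.0000−5.0000)/(83.6000−55.9636) = -0.1809. V = [p*·0.0000 + (1−p*)·5.0000]/1.01 = 2.4752. B = V − Δ·S = 14.9752.
(2,0): S=25.5879. Δ = (V_up−V_dn)/(S_up−S_dn) = (4.9505−4.9505)/(30.9614−20.7262) = 0.0000. V = [p*·4.9505 + (1−p*)·4.9505]/1.01 = 4.9015. B = V − Δ·S = 4.9015.
(2,1): S=38.2239. Δ = (V_up−V_dn)/(S_up−S_dn) = (4.9505−4.9505)/(46.2509−30.9614) = 0.0000. V = [p*·4.9505 + (1−p*)·4.9505]/1.01 = 4.9015. B = V − Δ·S = 4.9015.
(2,2): S=57.0999. Δ = (V_up−V_dn)/(S_up−S_dn) = (2.4752−4.9505)/(69.0909−46.2509) = -0.1084. V = [p*·2.4752 + (1−p*)·4.9505]/1.01 = 3.6761. B = V − Δ·S = 9.8642.
(1,0): S=31.5900. Δ = (V_up−V_dn)/(S_up−S_dn) = (4.9015−4.9015)/(38.2239−25.5879) = 0.0000. V = [p*·4.9015 + (1−p*)·4.9015]/1.01 = 4.8530. B = V − Δ·S = 4.8530.
(1,1): S=47.1900. Δ = (V_up−V_dn)/(S_up−S_dn) = (3.6761−4.9015)/(57.0999−38.2239) = -0.0649. V = [p*·3.6761 + (1−p*)·4.9015]/1.01 = 4.2463. B = V − Δ·S = 7.3098.
(0,0): S=39.0000. Δ = (V_up−V_dn)/(S_up−S_dn) = (4.2463−4.8530)/(47.1900−31.5900) = -0.0389. V = [p*·4.2463 + (1−p*)·4.8530]/1.01 = 4.5046. B = V − Δ·S = 6.0211.
Each (Δ,B) replicates both successor values, so the strategy is self-financing and V0 is arbitrage-free.

(0,0): Delta=-0.0389 Bond=6.0211
(1,0): Delta=0.0000 Bond=4.8530
(1,1): Delta=-0.0649 Bond=7.3098
(2,0): Delta=0.0000 Bond=4.9015
(2,1): Delta=0.0000 Bond=4.9015
(2,2): Delta=-0.1084 Bond=9.8642
(3,0): Delta=0.0000 Bond=4.9505
(3,1): Delta=0.0000 Bond=4.9505
(3,2): Delta=0.0000 Bond=4.9505
(3,3): Delta=-0.1809 Bond=14.9752
V0=4.5046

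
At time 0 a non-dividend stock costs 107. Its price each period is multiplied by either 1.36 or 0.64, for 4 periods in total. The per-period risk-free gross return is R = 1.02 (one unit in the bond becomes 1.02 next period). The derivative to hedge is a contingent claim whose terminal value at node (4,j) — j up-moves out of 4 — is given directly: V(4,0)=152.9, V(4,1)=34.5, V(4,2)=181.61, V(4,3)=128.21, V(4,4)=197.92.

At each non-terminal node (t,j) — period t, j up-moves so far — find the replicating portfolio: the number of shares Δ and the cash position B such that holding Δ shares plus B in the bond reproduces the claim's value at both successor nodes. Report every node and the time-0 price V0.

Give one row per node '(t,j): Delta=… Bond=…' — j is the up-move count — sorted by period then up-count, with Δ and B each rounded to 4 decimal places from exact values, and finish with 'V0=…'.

Risk-neutral probability p* = (R−d)/(u−d) = (1.02−0.64)/(1.36−0.64) = 0.5278.
Terminal payoffs: V(4,0)=152.9000, V(4,1)=34.5000, V(4,2)=181.6100, V(4,3)=128.2100, V(4,4)=197.9200
(3,0): S=28.0494. Δ = (V_up−V_dn)/(S_up−S_dn) = (34.5000−152.9000)/(38.1472−17.9516) = -5.8627. V = [p*·34.5000 + (1−p*)·152.9000]/1.02 = 88.6383. B = V − Δ·S = 253.0828.
(3,1): S=59.6050. Δ = (V_up−V_dn)/(S_up−S_dn) = (181.6100−34.5000)/(81.0628−38.1472) = 3.4279. V = [p*·181.6100 + (1−p*)·34.5000]/1.02 = 109.9425. B = V − Δ·S = -94.3769.
(3,2): S=126.6606. Δ = (V_up−V_dn)/(S_up−S_dn) = (128.2100−181.6100)/(172.2584−81.0628) = -0.5856. V = [p*·128.2100 + (1−p*)·181.6100]/1.02 = 150.4183. B = V − Δ·S = 224.5850.
(3,3): S=269.1538. Δ = (V_up−V_dn)/(S_up−S_dn) = (197.9200−128.2100)/(366.0492−172.2584) = 0.3597. V = [p*·197.9200 + (1−p*)·128.2100]/1.02 = 161.7661. B = V − Δ·S = 64.9466.
(2,0): S=43.8272. Δ = (V_up−V_dn)/(S_up−S_dn) = (109.9425−88.6383)/(59.6050−28.0494) = 0.6751. V = [p*·109.9425 + (1−p*)·88.6383]/1.02 = 97.9237. B = V − Δ·S = 68.3346.
(2,1): S=93.1328. Δ = (V_up−V_dn)/(S_up−S_dn) = (150.4183−109.9425)/(126.6606−59.6050) = 0.6036. V = [p*·150.4183 + (1−p*)·109.9425]/1.02 = 128.7301. B = V − Δ·S = 72.5138.
(2,2): S=197.9072. Δ = (V_up−V_dn)/(S_up−S_dn) = (161.7661−150.4183)/(269.1538−126.6606) = 0.0796. V = [p*·161.7661 + (1−p*)·150.4183]/1.02 = 153.3406. B = V − Δ·S = 137.5798.
(1,0): S=68.4800. Δ = (V_up−V_dn)/(S_up−S_dn) = (128.7301−97.9237)/(93.1328−43.8272) = 0.6248. V = [p*·128.7301 + (1−p*)·97.9237]/1.02 = 111.9438. B = V − Δ·S = 69.1571.
(1,1): S=145.5200. Δ = (V_up−V_dn)/(S_up−S_dn) = (153.3406−128.7301)/(197.9072−93.1328) = 0.2349. V = [p*·153.3406 + (1−p*)·128.7301]/1.02 = 138.9402. B = V − Δ·S = 104.7590.
(0,0): S=107.0000. Δ = (V_up−V_dn)/(S_up−S_dn) = (138.9402−111.9438)/(145.5200−68.4800) = 0.3504. V = [p*·138.9402 + (1−p*)·111.9438]/1.02 = 123.7175. B = V − Δ·S = 86.2226.
Self-financing check: at every node Δ·S+B equals the discounted successor values.

(0,0): Delta=0.3504 Bond=86.2226
(1,0): Delta=0.6248 Bond=69.1571
(1,1): Delta=0.2349 Bond=104.7590
(2,0): Delta=0.6751 Bond=68.3346
(2,1): Delta=0.6036 Bond=72.5138
(2,2): Delta=0.0796 Bond=137.5798
(3,0): Delta=-5.8627 Bond=253.0828
(3,1): Delta=3.4279 Bond=-94.3769
(3,2): Delta=-0.5856 Bond=224.5850
(3,3): Delta=0.3597 Bond=64.9466
V0=123.7175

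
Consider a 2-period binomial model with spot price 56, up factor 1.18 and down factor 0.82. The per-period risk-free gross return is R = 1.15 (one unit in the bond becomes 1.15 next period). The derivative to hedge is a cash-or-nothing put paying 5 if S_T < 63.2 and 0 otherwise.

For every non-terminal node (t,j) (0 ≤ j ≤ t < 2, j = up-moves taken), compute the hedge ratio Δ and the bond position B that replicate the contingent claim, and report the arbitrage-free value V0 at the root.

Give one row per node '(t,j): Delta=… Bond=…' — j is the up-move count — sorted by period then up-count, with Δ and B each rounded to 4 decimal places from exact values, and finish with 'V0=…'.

Since d<R<u, set p* = (R−d)/(u−d) = 0.9167; price each node as the discounted p*-expectation of its children.
Terminal values V(2,·): V(2,0)=5.0000, V(2,1)=5.0000, V(2,2)=0.0000
(1,0): S=45.9200. Δ = (V_up−V_dn)/(S_up−S_dn) = (5.0000−5.0000)/(54.1856−37.6544) = 0.0000. V = [p*·5.0000 + (1−p*)·5.0000]/1.15 = 4.3478. B = V − Δ·S = 4.3478.
(1,1): S=66.0800. Δ = (V_up−V_dn)/(S_up−S_dn) = (0.0000−5.0000)/(77.9744−54.1856) = -0.2102. V = [p*·0.0000 + (1−p*)·5.0000]/1.15 = 0.3623. B = V − Δ·S = 14.2512.
(0,0): S=56.0000. Δ = (V_up−V_dn)/(S_up−S_dn) = (0.3623−4.3478)/(66.0800−45.9200) = -0.1977. V = [p*·0.3623 + (1−p*)·4.3478]/1.15 = 0.6039. B = V − Δ·S = 11.6747.
Self-financing check: at every node Δ·S+B equals the discounted successor values.

(0,0): Delta=-0.1977 Bond=11.6747
(1,0): Delta=0.0000 Bond=4.3478
(1,1): Delta=-0.2102 Bond=14.2512
V0=0.6039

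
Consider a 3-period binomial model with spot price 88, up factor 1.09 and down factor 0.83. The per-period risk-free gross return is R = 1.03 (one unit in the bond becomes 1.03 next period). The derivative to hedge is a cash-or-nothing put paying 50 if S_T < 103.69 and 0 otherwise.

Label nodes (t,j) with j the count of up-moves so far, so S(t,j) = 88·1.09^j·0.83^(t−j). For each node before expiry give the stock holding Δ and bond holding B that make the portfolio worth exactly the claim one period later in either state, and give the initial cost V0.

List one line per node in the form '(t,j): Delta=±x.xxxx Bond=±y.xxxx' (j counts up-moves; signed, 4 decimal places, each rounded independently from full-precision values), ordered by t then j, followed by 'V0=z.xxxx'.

Since d<R<u, set p* = (R−d)/(u−d) = 0.7692; price each node as the discounted p*-expectation of its children.
Terminal values V(3,·): V(3,0)=50.0000, V(3,1)=50.0000, V(3,2)=50.0000, V(3,3)=0.0000
Node (2,0) S=60.6232: V=(p*·50.0000+(1−p*)·50.0000)/1.03=48.5437; Δ=(50.0000−50.0000)/(66.0793−50.3173)=0.0000; B=V−Δ·S=48.5437
Node (2,1) S=79.6136: V=(p*·50.0000+(1−p*)·50.0000)/1.03=48.5437; Δ=(50.0000−50.0000)/(86.7788−66.0793)=0.0000; B=V−Δ·S=48.5437
Node (2,2) S=104.5528: V=(p*·0.0000+(1−p*)·50.0000)/1.03=11.2024; Δ=(0.0000−50.0000)/(113.9626−86.7788)=-1.8393; B=V−Δ·S=203.5101
Node (1,0) S=73.0400: V=(p*·48.5437+(1−p*)·48.5437)/1.03=47.1298; Δ=(48.5437−48.5437)/(79.6136−60.6232)=0.0000; B=V−Δ·S=47.1298
Node (1,1) S=95.9200: V=(p*·11.2024+(1−p*)·48.5437)/1.03=19.2423; Δ=(11.2024−48.5437)/(104.5528−79.6136)=-1.4973; B=V−Δ·S=162.8627
Node (0,0) S=88.0000: V=(p*·19.2423+(1−p*)·47.1298)/1.03=24.9300; Δ=(19.2423−47.1298)/(95.9200−73.0400)=-1.2189; B=V−Δ·S=132.1894
Check: Δ(0,0)·S0 + B(0,0) = 24.9300 = V0.

(0,0): Delta=-1.2189 Bond=132.1894
(1,0): Delta=0.0000 Bond=47.1298
(1,1): Delta=-1.4973 Bond=162.8627
(2,0): Delta=0.0000 Bond=48.5437
(2,1): Delta=0.0000 Bond=48.5437
(2,2): Delta=-1.8393 Bond=203.5101
V0=24.9300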